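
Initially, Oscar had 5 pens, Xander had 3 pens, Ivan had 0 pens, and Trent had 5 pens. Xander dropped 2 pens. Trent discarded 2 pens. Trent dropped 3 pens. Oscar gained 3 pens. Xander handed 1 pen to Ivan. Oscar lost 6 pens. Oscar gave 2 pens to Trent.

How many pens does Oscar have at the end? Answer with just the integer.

Answer: 0

Derivation:
Tracking counts step by step:
Start: Oscar=5, Xander=3, Ivan=0, Trent=5
Event 1 (Xander -2): Xander: 3 -> 1. State: Oscar=5, Xander=1, Ivan=0, Trent=5
Event 2 (Trent -2): Trent: 5 -> 3. State: Oscar=5, Xander=1, Ivan=0, Trent=3
Event 3 (Trent -3): Trent: 3 -> 0. State: Oscar=5, Xander=1, Ivan=0, Trent=0
Event 4 (Oscar +3): Oscar: 5 -> 8. State: Oscar=8, Xander=1, Ivan=0, Trent=0
Event 5 (Xander -> Ivan, 1): Xander: 1 -> 0, Ivan: 0 -> 1. State: Oscar=8, Xander=0, Ivan=1, Trent=0
Event 6 (Oscar -6): Oscar: 8 -> 2. State: Oscar=2, Xander=0, Ivan=1, Trent=0
Event 7 (Oscar -> Trent, 2): Oscar: 2 -> 0, Trent: 0 -> 2. State: Oscar=0, Xander=0, Ivan=1, Trent=2

Oscar's final count: 0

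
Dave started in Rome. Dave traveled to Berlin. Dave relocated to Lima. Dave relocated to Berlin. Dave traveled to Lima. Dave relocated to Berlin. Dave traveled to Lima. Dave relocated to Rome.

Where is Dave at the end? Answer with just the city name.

Answer: Rome

Derivation:
Tracking Dave's location:
Start: Dave is in Rome.
After move 1: Rome -> Berlin. Dave is in Berlin.
After move 2: Berlin -> Lima. Dave is in Lima.
After move 3: Lima -> Berlin. Dave is in Berlin.
After move 4: Berlin -> Lima. Dave is in Lima.
After move 5: Lima -> Berlin. Dave is in Berlin.
After move 6: Berlin -> Lima. Dave is in Lima.
After move 7: Lima -> Rome. Dave is in Rome.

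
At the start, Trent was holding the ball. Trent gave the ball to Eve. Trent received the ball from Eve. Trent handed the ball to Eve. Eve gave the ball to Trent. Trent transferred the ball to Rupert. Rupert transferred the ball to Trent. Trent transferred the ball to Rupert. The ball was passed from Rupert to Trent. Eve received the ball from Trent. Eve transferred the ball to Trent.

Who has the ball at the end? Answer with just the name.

Answer: Trent

Derivation:
Tracking the ball through each event:
Start: Trent has the ball.
After event 1: Eve has the ball.
After event 2: Trent has the ball.
After event 3: Eve has the ball.
After event 4: Trent has the ball.
After event 5: Rupert has the ball.
After event 6: Trent has the ball.
After event 7: Rupert has the ball.
After event 8: Trent has the ball.
After event 9: Eve has the ball.
After event 10: Trent has the ball.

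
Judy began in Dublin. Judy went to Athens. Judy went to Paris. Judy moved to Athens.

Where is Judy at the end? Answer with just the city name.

Answer: Athens

Derivation:
Tracking Judy's location:
Start: Judy is in Dublin.
After move 1: Dublin -> Athens. Judy is in Athens.
After move 2: Athens -> Paris. Judy is in Paris.
After move 3: Paris -> Athens. Judy is in Athens.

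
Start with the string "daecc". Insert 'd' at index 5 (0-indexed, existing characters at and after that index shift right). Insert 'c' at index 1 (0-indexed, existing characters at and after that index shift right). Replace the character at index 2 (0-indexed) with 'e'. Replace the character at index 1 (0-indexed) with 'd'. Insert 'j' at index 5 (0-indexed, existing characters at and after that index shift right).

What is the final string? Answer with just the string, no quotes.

Applying each edit step by step:
Start: "daecc"
Op 1 (insert 'd' at idx 5): "daecc" -> "daeccd"
Op 2 (insert 'c' at idx 1): "daeccd" -> "dcaeccd"
Op 3 (replace idx 2: 'a' -> 'e'): "dcaeccd" -> "dceeccd"
Op 4 (replace idx 1: 'c' -> 'd'): "dceeccd" -> "ddeeccd"
Op 5 (insert 'j' at idx 5): "ddeeccd" -> "ddeecjcd"

Answer: ddeecjcd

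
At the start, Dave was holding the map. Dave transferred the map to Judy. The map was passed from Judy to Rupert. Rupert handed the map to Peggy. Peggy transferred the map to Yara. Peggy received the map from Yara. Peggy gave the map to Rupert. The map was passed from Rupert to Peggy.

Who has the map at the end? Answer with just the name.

Answer: Peggy

Derivation:
Tracking the map through each event:
Start: Dave has the map.
After event 1: Judy has the map.
After event 2: Rupert has the map.
After event 3: Peggy has the map.
After event 4: Yara has the map.
After event 5: Peggy has the map.
After event 6: Rupert has the map.
After event 7: Peggy has the map.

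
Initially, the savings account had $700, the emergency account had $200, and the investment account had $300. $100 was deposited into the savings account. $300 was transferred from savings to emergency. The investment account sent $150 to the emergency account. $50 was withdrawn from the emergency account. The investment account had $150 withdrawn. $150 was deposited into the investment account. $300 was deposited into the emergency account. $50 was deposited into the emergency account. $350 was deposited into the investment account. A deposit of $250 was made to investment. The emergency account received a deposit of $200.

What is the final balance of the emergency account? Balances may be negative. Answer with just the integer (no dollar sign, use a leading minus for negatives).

Tracking account balances step by step:
Start: savings=700, emergency=200, investment=300
Event 1 (deposit 100 to savings): savings: 700 + 100 = 800. Balances: savings=800, emergency=200, investment=300
Event 2 (transfer 300 savings -> emergency): savings: 800 - 300 = 500, emergency: 200 + 300 = 500. Balances: savings=500, emergency=500, investment=300
Event 3 (transfer 150 investment -> emergency): investment: 300 - 150 = 150, emergency: 500 + 150 = 650. Balances: savings=500, emergency=650, investment=150
Event 4 (withdraw 50 from emergency): emergency: 650 - 50 = 600. Balances: savings=500, emergency=600, investment=150
Event 5 (withdraw 150 from investment): investment: 150 - 150 = 0. Balances: savings=500, emergency=600, investment=0
Event 6 (deposit 150 to investment): investment: 0 + 150 = 150. Balances: savings=500, emergency=600, investment=150
Event 7 (deposit 300 to emergency): emergency: 600 + 300 = 900. Balances: savings=500, emergency=900, investment=150
Event 8 (deposit 50 to emergency): emergency: 900 + 50 = 950. Balances: savings=500, emergency=950, investment=150
Event 9 (deposit 350 to investment): investment: 150 + 350 = 500. Balances: savings=500, emergency=950, investment=500
Event 10 (deposit 250 to investment): investment: 500 + 250 = 750. Balances: savings=500, emergency=950, investment=750
Event 11 (deposit 200 to emergency): emergency: 950 + 200 = 1150. Balances: savings=500, emergency=1150, investment=750

Final balance of emergency: 1150

Answer: 1150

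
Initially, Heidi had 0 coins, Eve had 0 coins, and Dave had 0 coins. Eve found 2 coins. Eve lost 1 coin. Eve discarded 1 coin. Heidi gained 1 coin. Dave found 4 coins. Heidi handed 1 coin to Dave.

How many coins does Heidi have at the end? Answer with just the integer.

Tracking counts step by step:
Start: Heidi=0, Eve=0, Dave=0
Event 1 (Eve +2): Eve: 0 -> 2. State: Heidi=0, Eve=2, Dave=0
Event 2 (Eve -1): Eve: 2 -> 1. State: Heidi=0, Eve=1, Dave=0
Event 3 (Eve -1): Eve: 1 -> 0. State: Heidi=0, Eve=0, Dave=0
Event 4 (Heidi +1): Heidi: 0 -> 1. State: Heidi=1, Eve=0, Dave=0
Event 5 (Dave +4): Dave: 0 -> 4. State: Heidi=1, Eve=0, Dave=4
Event 6 (Heidi -> Dave, 1): Heidi: 1 -> 0, Dave: 4 -> 5. State: Heidi=0, Eve=0, Dave=5

Heidi's final count: 0

Answer: 0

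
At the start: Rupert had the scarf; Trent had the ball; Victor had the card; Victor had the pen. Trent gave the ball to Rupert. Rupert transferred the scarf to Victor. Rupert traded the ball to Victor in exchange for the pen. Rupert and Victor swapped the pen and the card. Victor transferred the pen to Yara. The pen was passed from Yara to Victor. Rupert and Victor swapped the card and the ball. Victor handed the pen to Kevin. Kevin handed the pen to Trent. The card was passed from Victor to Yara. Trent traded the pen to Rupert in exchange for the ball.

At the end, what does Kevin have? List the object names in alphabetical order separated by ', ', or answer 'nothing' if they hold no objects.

Tracking all object holders:
Start: scarf:Rupert, ball:Trent, card:Victor, pen:Victor
Event 1 (give ball: Trent -> Rupert). State: scarf:Rupert, ball:Rupert, card:Victor, pen:Victor
Event 2 (give scarf: Rupert -> Victor). State: scarf:Victor, ball:Rupert, card:Victor, pen:Victor
Event 3 (swap ball<->pen: now ball:Victor, pen:Rupert). State: scarf:Victor, ball:Victor, card:Victor, pen:Rupert
Event 4 (swap pen<->card: now pen:Victor, card:Rupert). State: scarf:Victor, ball:Victor, card:Rupert, pen:Victor
Event 5 (give pen: Victor -> Yara). State: scarf:Victor, ball:Victor, card:Rupert, pen:Yara
Event 6 (give pen: Yara -> Victor). State: scarf:Victor, ball:Victor, card:Rupert, pen:Victor
Event 7 (swap card<->ball: now card:Victor, ball:Rupert). State: scarf:Victor, ball:Rupert, card:Victor, pen:Victor
Event 8 (give pen: Victor -> Kevin). State: scarf:Victor, ball:Rupert, card:Victor, pen:Kevin
Event 9 (give pen: Kevin -> Trent). State: scarf:Victor, ball:Rupert, card:Victor, pen:Trent
Event 10 (give card: Victor -> Yara). State: scarf:Victor, ball:Rupert, card:Yara, pen:Trent
Event 11 (swap pen<->ball: now pen:Rupert, ball:Trent). State: scarf:Victor, ball:Trent, card:Yara, pen:Rupert

Final state: scarf:Victor, ball:Trent, card:Yara, pen:Rupert
Kevin holds: (nothing).

Answer: nothing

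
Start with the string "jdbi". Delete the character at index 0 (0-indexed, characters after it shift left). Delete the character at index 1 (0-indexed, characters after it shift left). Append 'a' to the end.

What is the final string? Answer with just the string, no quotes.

Answer: dia

Derivation:
Applying each edit step by step:
Start: "jdbi"
Op 1 (delete idx 0 = 'j'): "jdbi" -> "dbi"
Op 2 (delete idx 1 = 'b'): "dbi" -> "di"
Op 3 (append 'a'): "di" -> "dia"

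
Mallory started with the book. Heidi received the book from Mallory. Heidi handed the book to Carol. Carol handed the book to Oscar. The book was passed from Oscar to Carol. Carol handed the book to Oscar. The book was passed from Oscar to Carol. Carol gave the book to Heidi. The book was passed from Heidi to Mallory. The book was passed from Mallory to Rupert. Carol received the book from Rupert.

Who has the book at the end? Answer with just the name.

Tracking the book through each event:
Start: Mallory has the book.
After event 1: Heidi has the book.
After event 2: Carol has the book.
After event 3: Oscar has the book.
After event 4: Carol has the book.
After event 5: Oscar has the book.
After event 6: Carol has the book.
After event 7: Heidi has the book.
After event 8: Mallory has the book.
After event 9: Rupert has the book.
After event 10: Carol has the book.

Answer: Carol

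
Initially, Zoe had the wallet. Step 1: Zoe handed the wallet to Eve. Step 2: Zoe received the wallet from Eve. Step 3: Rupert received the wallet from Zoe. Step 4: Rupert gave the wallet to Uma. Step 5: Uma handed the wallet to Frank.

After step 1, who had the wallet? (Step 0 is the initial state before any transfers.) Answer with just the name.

Answer: Eve

Derivation:
Tracking the wallet holder through step 1:
After step 0 (start): Zoe
After step 1: Eve

At step 1, the holder is Eve.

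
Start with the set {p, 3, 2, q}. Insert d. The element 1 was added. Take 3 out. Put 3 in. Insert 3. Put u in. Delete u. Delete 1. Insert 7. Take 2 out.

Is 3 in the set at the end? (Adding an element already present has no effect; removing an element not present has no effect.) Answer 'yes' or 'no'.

Answer: yes

Derivation:
Tracking the set through each operation:
Start: {2, 3, p, q}
Event 1 (add d): added. Set: {2, 3, d, p, q}
Event 2 (add 1): added. Set: {1, 2, 3, d, p, q}
Event 3 (remove 3): removed. Set: {1, 2, d, p, q}
Event 4 (add 3): added. Set: {1, 2, 3, d, p, q}
Event 5 (add 3): already present, no change. Set: {1, 2, 3, d, p, q}
Event 6 (add u): added. Set: {1, 2, 3, d, p, q, u}
Event 7 (remove u): removed. Set: {1, 2, 3, d, p, q}
Event 8 (remove 1): removed. Set: {2, 3, d, p, q}
Event 9 (add 7): added. Set: {2, 3, 7, d, p, q}
Event 10 (remove 2): removed. Set: {3, 7, d, p, q}

Final set: {3, 7, d, p, q} (size 5)
3 is in the final set.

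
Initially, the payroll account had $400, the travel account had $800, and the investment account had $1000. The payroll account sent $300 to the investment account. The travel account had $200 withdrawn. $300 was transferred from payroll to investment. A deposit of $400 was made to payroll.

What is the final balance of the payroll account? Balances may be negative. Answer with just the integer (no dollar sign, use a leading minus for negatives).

Tracking account balances step by step:
Start: payroll=400, travel=800, investment=1000
Event 1 (transfer 300 payroll -> investment): payroll: 400 - 300 = 100, investment: 1000 + 300 = 1300. Balances: payroll=100, travel=800, investment=1300
Event 2 (withdraw 200 from travel): travel: 800 - 200 = 600. Balances: payroll=100, travel=600, investment=1300
Event 3 (transfer 300 payroll -> investment): payroll: 100 - 300 = -200, investment: 1300 + 300 = 1600. Balances: payroll=-200, travel=600, investment=1600
Event 4 (deposit 400 to payroll): payroll: -200 + 400 = 200. Balances: payroll=200, travel=600, investment=1600

Final balance of payroll: 200

Answer: 200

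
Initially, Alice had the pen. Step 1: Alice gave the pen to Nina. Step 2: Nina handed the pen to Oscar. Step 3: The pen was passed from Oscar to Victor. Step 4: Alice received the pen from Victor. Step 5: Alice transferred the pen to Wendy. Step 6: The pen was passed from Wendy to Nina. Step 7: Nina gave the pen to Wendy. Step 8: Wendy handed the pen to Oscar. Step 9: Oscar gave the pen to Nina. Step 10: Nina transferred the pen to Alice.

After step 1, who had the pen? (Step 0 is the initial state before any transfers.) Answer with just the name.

Tracking the pen holder through step 1:
After step 0 (start): Alice
After step 1: Nina

At step 1, the holder is Nina.

Answer: Nina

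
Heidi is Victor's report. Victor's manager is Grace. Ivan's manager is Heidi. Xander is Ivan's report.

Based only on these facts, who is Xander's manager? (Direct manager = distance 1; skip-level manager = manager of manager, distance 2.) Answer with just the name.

Reconstructing the manager chain from the given facts:
  Grace -> Victor -> Heidi -> Ivan -> Xander
(each arrow means 'manager of the next')
Positions in the chain (0 = top):
  position of Grace: 0
  position of Victor: 1
  position of Heidi: 2
  position of Ivan: 3
  position of Xander: 4

Xander is at position 4; the manager is 1 step up the chain, i.e. position 3: Ivan.

Answer: Ivan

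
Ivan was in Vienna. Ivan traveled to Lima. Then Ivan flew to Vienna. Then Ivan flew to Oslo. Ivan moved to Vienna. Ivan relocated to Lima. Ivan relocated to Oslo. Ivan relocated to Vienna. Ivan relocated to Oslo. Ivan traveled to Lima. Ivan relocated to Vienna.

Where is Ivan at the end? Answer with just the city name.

Answer: Vienna

Derivation:
Tracking Ivan's location:
Start: Ivan is in Vienna.
After move 1: Vienna -> Lima. Ivan is in Lima.
After move 2: Lima -> Vienna. Ivan is in Vienna.
After move 3: Vienna -> Oslo. Ivan is in Oslo.
After move 4: Oslo -> Vienna. Ivan is in Vienna.
After move 5: Vienna -> Lima. Ivan is in Lima.
After move 6: Lima -> Oslo. Ivan is in Oslo.
After move 7: Oslo -> Vienna. Ivan is in Vienna.
After move 8: Vienna -> Oslo. Ivan is in Oslo.
After move 9: Oslo -> Lima. Ivan is in Lima.
After move 10: Lima -> Vienna. Ivan is in Vienna.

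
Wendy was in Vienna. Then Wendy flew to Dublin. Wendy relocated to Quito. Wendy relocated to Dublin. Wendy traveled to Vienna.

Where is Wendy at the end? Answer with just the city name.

Answer: Vienna

Derivation:
Tracking Wendy's location:
Start: Wendy is in Vienna.
After move 1: Vienna -> Dublin. Wendy is in Dublin.
After move 2: Dublin -> Quito. Wendy is in Quito.
After move 3: Quito -> Dublin. Wendy is in Dublin.
After move 4: Dublin -> Vienna. Wendy is in Vienna.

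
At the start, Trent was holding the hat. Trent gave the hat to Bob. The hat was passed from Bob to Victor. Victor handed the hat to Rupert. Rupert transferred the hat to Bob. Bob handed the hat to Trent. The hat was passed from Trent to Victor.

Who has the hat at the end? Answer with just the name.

Tracking the hat through each event:
Start: Trent has the hat.
After event 1: Bob has the hat.
After event 2: Victor has the hat.
After event 3: Rupert has the hat.
After event 4: Bob has the hat.
After event 5: Trent has the hat.
After event 6: Victor has the hat.

Answer: Victor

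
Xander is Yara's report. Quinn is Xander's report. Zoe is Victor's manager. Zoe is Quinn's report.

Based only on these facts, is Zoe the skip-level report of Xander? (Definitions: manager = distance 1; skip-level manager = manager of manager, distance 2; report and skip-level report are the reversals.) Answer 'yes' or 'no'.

Answer: yes

Derivation:
Reconstructing the manager chain from the given facts:
  Yara -> Xander -> Quinn -> Zoe -> Victor
(each arrow means 'manager of the next')
Positions in the chain (0 = top):
  position of Yara: 0
  position of Xander: 1
  position of Quinn: 2
  position of Zoe: 3
  position of Victor: 4

Zoe is at position 3, Xander is at position 1; signed distance (j - i) = -2.
'skip-level report' requires j - i = -2. Actual distance is -2, so the relation HOLDS.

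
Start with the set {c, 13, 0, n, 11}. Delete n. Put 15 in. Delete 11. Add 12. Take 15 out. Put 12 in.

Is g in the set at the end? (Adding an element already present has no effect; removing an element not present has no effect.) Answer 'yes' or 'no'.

Answer: no

Derivation:
Tracking the set through each operation:
Start: {0, 11, 13, c, n}
Event 1 (remove n): removed. Set: {0, 11, 13, c}
Event 2 (add 15): added. Set: {0, 11, 13, 15, c}
Event 3 (remove 11): removed. Set: {0, 13, 15, c}
Event 4 (add 12): added. Set: {0, 12, 13, 15, c}
Event 5 (remove 15): removed. Set: {0, 12, 13, c}
Event 6 (add 12): already present, no change. Set: {0, 12, 13, c}

Final set: {0, 12, 13, c} (size 4)
g is NOT in the final set.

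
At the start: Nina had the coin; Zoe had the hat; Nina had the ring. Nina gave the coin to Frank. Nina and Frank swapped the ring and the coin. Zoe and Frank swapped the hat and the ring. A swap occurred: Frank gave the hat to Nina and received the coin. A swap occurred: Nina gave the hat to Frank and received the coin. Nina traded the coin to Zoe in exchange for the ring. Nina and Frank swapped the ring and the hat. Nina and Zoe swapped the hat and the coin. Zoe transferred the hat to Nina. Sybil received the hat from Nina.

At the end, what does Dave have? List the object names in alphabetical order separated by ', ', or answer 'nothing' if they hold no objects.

Tracking all object holders:
Start: coin:Nina, hat:Zoe, ring:Nina
Event 1 (give coin: Nina -> Frank). State: coin:Frank, hat:Zoe, ring:Nina
Event 2 (swap ring<->coin: now ring:Frank, coin:Nina). State: coin:Nina, hat:Zoe, ring:Frank
Event 3 (swap hat<->ring: now hat:Frank, ring:Zoe). State: coin:Nina, hat:Frank, ring:Zoe
Event 4 (swap hat<->coin: now hat:Nina, coin:Frank). State: coin:Frank, hat:Nina, ring:Zoe
Event 5 (swap hat<->coin: now hat:Frank, coin:Nina). State: coin:Nina, hat:Frank, ring:Zoe
Event 6 (swap coin<->ring: now coin:Zoe, ring:Nina). State: coin:Zoe, hat:Frank, ring:Nina
Event 7 (swap ring<->hat: now ring:Frank, hat:Nina). State: coin:Zoe, hat:Nina, ring:Frank
Event 8 (swap hat<->coin: now hat:Zoe, coin:Nina). State: coin:Nina, hat:Zoe, ring:Frank
Event 9 (give hat: Zoe -> Nina). State: coin:Nina, hat:Nina, ring:Frank
Event 10 (give hat: Nina -> Sybil). State: coin:Nina, hat:Sybil, ring:Frank

Final state: coin:Nina, hat:Sybil, ring:Frank
Dave holds: (nothing).

Answer: nothing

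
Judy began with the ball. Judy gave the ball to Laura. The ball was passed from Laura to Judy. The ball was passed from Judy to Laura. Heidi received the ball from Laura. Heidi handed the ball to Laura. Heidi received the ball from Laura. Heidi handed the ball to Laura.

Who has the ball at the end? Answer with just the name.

Tracking the ball through each event:
Start: Judy has the ball.
After event 1: Laura has the ball.
After event 2: Judy has the ball.
After event 3: Laura has the ball.
After event 4: Heidi has the ball.
After event 5: Laura has the ball.
After event 6: Heidi has the ball.
After event 7: Laura has the ball.

Answer: Laura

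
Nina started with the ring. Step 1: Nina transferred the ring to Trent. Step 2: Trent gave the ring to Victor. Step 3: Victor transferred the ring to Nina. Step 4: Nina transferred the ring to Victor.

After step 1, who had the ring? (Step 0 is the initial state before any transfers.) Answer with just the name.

Answer: Trent

Derivation:
Tracking the ring holder through step 1:
After step 0 (start): Nina
After step 1: Trent

At step 1, the holder is Trent.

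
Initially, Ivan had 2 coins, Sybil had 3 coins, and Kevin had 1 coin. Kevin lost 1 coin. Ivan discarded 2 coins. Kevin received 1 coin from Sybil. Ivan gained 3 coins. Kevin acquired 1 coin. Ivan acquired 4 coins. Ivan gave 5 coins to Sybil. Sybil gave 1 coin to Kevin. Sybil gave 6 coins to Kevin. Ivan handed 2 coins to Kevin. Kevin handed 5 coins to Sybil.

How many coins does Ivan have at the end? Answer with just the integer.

Tracking counts step by step:
Start: Ivan=2, Sybil=3, Kevin=1
Event 1 (Kevin -1): Kevin: 1 -> 0. State: Ivan=2, Sybil=3, Kevin=0
Event 2 (Ivan -2): Ivan: 2 -> 0. State: Ivan=0, Sybil=3, Kevin=0
Event 3 (Sybil -> Kevin, 1): Sybil: 3 -> 2, Kevin: 0 -> 1. State: Ivan=0, Sybil=2, Kevin=1
Event 4 (Ivan +3): Ivan: 0 -> 3. State: Ivan=3, Sybil=2, Kevin=1
Event 5 (Kevin +1): Kevin: 1 -> 2. State: Ivan=3, Sybil=2, Kevin=2
Event 6 (Ivan +4): Ivan: 3 -> 7. State: Ivan=7, Sybil=2, Kevin=2
Event 7 (Ivan -> Sybil, 5): Ivan: 7 -> 2, Sybil: 2 -> 7. State: Ivan=2, Sybil=7, Kevin=2
Event 8 (Sybil -> Kevin, 1): Sybil: 7 -> 6, Kevin: 2 -> 3. State: Ivan=2, Sybil=6, Kevin=3
Event 9 (Sybil -> Kevin, 6): Sybil: 6 -> 0, Kevin: 3 -> 9. State: Ivan=2, Sybil=0, Kevin=9
Event 10 (Ivan -> Kevin, 2): Ivan: 2 -> 0, Kevin: 9 -> 11. State: Ivan=0, Sybil=0, Kevin=11
Event 11 (Kevin -> Sybil, 5): Kevin: 11 -> 6, Sybil: 0 -> 5. State: Ivan=0, Sybil=5, Kevin=6

Ivan's final count: 0

Answer: 0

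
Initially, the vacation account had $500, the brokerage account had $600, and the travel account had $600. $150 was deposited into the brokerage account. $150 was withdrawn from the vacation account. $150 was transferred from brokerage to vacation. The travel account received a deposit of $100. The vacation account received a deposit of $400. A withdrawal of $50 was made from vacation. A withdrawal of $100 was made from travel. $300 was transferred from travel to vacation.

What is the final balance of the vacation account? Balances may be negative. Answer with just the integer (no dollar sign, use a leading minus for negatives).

Tracking account balances step by step:
Start: vacation=500, brokerage=600, travel=600
Event 1 (deposit 150 to brokerage): brokerage: 600 + 150 = 750. Balances: vacation=500, brokerage=750, travel=600
Event 2 (withdraw 150 from vacation): vacation: 500 - 150 = 350. Balances: vacation=350, brokerage=750, travel=600
Event 3 (transfer 150 brokerage -> vacation): brokerage: 750 - 150 = 600, vacation: 350 + 150 = 500. Balances: vacation=500, brokerage=600, travel=600
Event 4 (deposit 100 to travel): travel: 600 + 100 = 700. Balances: vacation=500, brokerage=600, travel=700
Event 5 (deposit 400 to vacation): vacation: 500 + 400 = 900. Balances: vacation=900, brokerage=600, travel=700
Event 6 (withdraw 50 from vacation): vacation: 900 - 50 = 850. Balances: vacation=850, brokerage=600, travel=700
Event 7 (withdraw 100 from travel): travel: 700 - 100 = 600. Balances: vacation=850, brokerage=600, travel=600
Event 8 (transfer 300 travel -> vacation): travel: 600 - 300 = 300, vacation: 850 + 300 = 1150. Balances: vacation=1150, brokerage=600, travel=300

Final balance of vacation: 1150

Answer: 1150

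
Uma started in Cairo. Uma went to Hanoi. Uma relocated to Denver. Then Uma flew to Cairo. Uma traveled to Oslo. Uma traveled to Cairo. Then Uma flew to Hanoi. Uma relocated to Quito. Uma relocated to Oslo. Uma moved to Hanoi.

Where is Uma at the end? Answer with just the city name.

Answer: Hanoi

Derivation:
Tracking Uma's location:
Start: Uma is in Cairo.
After move 1: Cairo -> Hanoi. Uma is in Hanoi.
After move 2: Hanoi -> Denver. Uma is in Denver.
After move 3: Denver -> Cairo. Uma is in Cairo.
After move 4: Cairo -> Oslo. Uma is in Oslo.
After move 5: Oslo -> Cairo. Uma is in Cairo.
After move 6: Cairo -> Hanoi. Uma is in Hanoi.
After move 7: Hanoi -> Quito. Uma is in Quito.
After move 8: Quito -> Oslo. Uma is in Oslo.
After move 9: Oslo -> Hanoi. Uma is in Hanoi.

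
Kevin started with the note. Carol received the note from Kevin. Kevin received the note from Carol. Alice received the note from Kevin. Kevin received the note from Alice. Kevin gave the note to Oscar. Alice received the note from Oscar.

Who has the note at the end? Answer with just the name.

Tracking the note through each event:
Start: Kevin has the note.
After event 1: Carol has the note.
After event 2: Kevin has the note.
After event 3: Alice has the note.
After event 4: Kevin has the note.
After event 5: Oscar has the note.
After event 6: Alice has the note.

Answer: Alice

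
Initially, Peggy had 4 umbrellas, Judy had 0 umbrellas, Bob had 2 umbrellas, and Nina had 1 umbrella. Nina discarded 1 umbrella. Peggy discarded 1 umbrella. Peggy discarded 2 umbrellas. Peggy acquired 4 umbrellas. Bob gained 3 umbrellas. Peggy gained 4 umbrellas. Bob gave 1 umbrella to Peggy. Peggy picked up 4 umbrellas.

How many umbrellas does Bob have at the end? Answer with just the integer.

Answer: 4

Derivation:
Tracking counts step by step:
Start: Peggy=4, Judy=0, Bob=2, Nina=1
Event 1 (Nina -1): Nina: 1 -> 0. State: Peggy=4, Judy=0, Bob=2, Nina=0
Event 2 (Peggy -1): Peggy: 4 -> 3. State: Peggy=3, Judy=0, Bob=2, Nina=0
Event 3 (Peggy -2): Peggy: 3 -> 1. State: Peggy=1, Judy=0, Bob=2, Nina=0
Event 4 (Peggy +4): Peggy: 1 -> 5. State: Peggy=5, Judy=0, Bob=2, Nina=0
Event 5 (Bob +3): Bob: 2 -> 5. State: Peggy=5, Judy=0, Bob=5, Nina=0
Event 6 (Peggy +4): Peggy: 5 -> 9. State: Peggy=9, Judy=0, Bob=5, Nina=0
Event 7 (Bob -> Peggy, 1): Bob: 5 -> 4, Peggy: 9 -> 10. State: Peggy=10, Judy=0, Bob=4, Nina=0
Event 8 (Peggy +4): Peggy: 10 -> 14. State: Peggy=14, Judy=0, Bob=4, Nina=0

Bob's final count: 4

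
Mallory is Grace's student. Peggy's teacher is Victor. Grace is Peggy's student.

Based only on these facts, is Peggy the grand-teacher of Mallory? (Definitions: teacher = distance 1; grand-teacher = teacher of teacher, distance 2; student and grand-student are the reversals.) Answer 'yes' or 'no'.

Reconstructing the teacher chain from the given facts:
  Victor -> Peggy -> Grace -> Mallory
(each arrow means 'teacher of the next')
Positions in the chain (0 = top):
  position of Victor: 0
  position of Peggy: 1
  position of Grace: 2
  position of Mallory: 3

Peggy is at position 1, Mallory is at position 3; signed distance (j - i) = 2.
'grand-teacher' requires j - i = 2. Actual distance is 2, so the relation HOLDS.

Answer: yes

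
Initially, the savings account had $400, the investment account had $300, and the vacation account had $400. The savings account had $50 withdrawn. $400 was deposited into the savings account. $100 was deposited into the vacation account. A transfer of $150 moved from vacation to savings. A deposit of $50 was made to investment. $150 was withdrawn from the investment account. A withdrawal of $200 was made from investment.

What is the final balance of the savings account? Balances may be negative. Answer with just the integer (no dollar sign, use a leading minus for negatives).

Answer: 900

Derivation:
Tracking account balances step by step:
Start: savings=400, investment=300, vacation=400
Event 1 (withdraw 50 from savings): savings: 400 - 50 = 350. Balances: savings=350, investment=300, vacation=400
Event 2 (deposit 400 to savings): savings: 350 + 400 = 750. Balances: savings=750, investment=300, vacation=400
Event 3 (deposit 100 to vacation): vacation: 400 + 100 = 500. Balances: savings=750, investment=300, vacation=500
Event 4 (transfer 150 vacation -> savings): vacation: 500 - 150 = 350, savings: 750 + 150 = 900. Balances: savings=900, investment=300, vacation=350
Event 5 (deposit 50 to investment): investment: 300 + 50 = 350. Balances: savings=900, investment=350, vacation=350
Event 6 (withdraw 150 from investment): investment: 350 - 150 = 200. Balances: savings=900, investment=200, vacation=350
Event 7 (withdraw 200 from investment): investment: 200 - 200 = 0. Balances: savings=900, investment=0, vacation=350

Final balance of savings: 900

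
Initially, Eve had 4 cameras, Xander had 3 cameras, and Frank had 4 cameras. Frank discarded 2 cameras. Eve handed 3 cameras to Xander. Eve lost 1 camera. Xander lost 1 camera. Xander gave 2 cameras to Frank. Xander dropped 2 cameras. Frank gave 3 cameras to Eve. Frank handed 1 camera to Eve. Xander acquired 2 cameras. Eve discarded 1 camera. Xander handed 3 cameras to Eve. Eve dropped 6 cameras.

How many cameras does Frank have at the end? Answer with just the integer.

Tracking counts step by step:
Start: Eve=4, Xander=3, Frank=4
Event 1 (Frank -2): Frank: 4 -> 2. State: Eve=4, Xander=3, Frank=2
Event 2 (Eve -> Xander, 3): Eve: 4 -> 1, Xander: 3 -> 6. State: Eve=1, Xander=6, Frank=2
Event 3 (Eve -1): Eve: 1 -> 0. State: Eve=0, Xander=6, Frank=2
Event 4 (Xander -1): Xander: 6 -> 5. State: Eve=0, Xander=5, Frank=2
Event 5 (Xander -> Frank, 2): Xander: 5 -> 3, Frank: 2 -> 4. State: Eve=0, Xander=3, Frank=4
Event 6 (Xander -2): Xander: 3 -> 1. State: Eve=0, Xander=1, Frank=4
Event 7 (Frank -> Eve, 3): Frank: 4 -> 1, Eve: 0 -> 3. State: Eve=3, Xander=1, Frank=1
Event 8 (Frank -> Eve, 1): Frank: 1 -> 0, Eve: 3 -> 4. State: Eve=4, Xander=1, Frank=0
Event 9 (Xander +2): Xander: 1 -> 3. State: Eve=4, Xander=3, Frank=0
Event 10 (Eve -1): Eve: 4 -> 3. State: Eve=3, Xander=3, Frank=0
Event 11 (Xander -> Eve, 3): Xander: 3 -> 0, Eve: 3 -> 6. State: Eve=6, Xander=0, Frank=0
Event 12 (Eve -6): Eve: 6 -> 0. State: Eve=0, Xander=0, Frank=0

Frank's final count: 0

Answer: 0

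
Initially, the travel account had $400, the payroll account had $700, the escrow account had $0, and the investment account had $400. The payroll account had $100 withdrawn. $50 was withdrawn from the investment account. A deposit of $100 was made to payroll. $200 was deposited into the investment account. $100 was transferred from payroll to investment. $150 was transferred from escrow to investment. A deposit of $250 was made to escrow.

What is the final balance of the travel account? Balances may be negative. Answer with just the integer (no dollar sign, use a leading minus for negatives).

Tracking account balances step by step:
Start: travel=400, payroll=700, escrow=0, investment=400
Event 1 (withdraw 100 from payroll): payroll: 700 - 100 = 600. Balances: travel=400, payroll=600, escrow=0, investment=400
Event 2 (withdraw 50 from investment): investment: 400 - 50 = 350. Balances: travel=400, payroll=600, escrow=0, investment=350
Event 3 (deposit 100 to payroll): payroll: 600 + 100 = 700. Balances: travel=400, payroll=700, escrow=0, investment=350
Event 4 (deposit 200 to investment): investment: 350 + 200 = 550. Balances: travel=400, payroll=700, escrow=0, investment=550
Event 5 (transfer 100 payroll -> investment): payroll: 700 - 100 = 600, investment: 550 + 100 = 650. Balances: travel=400, payroll=600, escrow=0, investment=650
Event 6 (transfer 150 escrow -> investment): escrow: 0 - 150 = -150, investment: 650 + 150 = 800. Balances: travel=400, payroll=600, escrow=-150, investment=800
Event 7 (deposit 250 to escrow): escrow: -150 + 250 = 100. Balances: travel=400, payroll=600, escrow=100, investment=800

Final balance of travel: 400

Answer: 400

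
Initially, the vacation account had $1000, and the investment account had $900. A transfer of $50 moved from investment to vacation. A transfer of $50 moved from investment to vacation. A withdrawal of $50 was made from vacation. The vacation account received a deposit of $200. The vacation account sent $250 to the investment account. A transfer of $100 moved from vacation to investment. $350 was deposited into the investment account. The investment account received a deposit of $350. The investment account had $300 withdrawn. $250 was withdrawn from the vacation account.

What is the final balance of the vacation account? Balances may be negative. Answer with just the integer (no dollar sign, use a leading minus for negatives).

Answer: 650

Derivation:
Tracking account balances step by step:
Start: vacation=1000, investment=900
Event 1 (transfer 50 investment -> vacation): investment: 900 - 50 = 850, vacation: 1000 + 50 = 1050. Balances: vacation=1050, investment=850
Event 2 (transfer 50 investment -> vacation): investment: 850 - 50 = 800, vacation: 1050 + 50 = 1100. Balances: vacation=1100, investment=800
Event 3 (withdraw 50 from vacation): vacation: 1100 - 50 = 1050. Balances: vacation=1050, investment=800
Event 4 (deposit 200 to vacation): vacation: 1050 + 200 = 1250. Balances: vacation=1250, investment=800
Event 5 (transfer 250 vacation -> investment): vacation: 1250 - 250 = 1000, investment: 800 + 250 = 1050. Balances: vacation=1000, investment=1050
Event 6 (transfer 100 vacation -> investment): vacation: 1000 - 100 = 900, investment: 1050 + 100 = 1150. Balances: vacation=900, investment=1150
Event 7 (deposit 350 to investment): investment: 1150 + 350 = 1500. Balances: vacation=900, investment=1500
Event 8 (deposit 350 to investment): investment: 1500 + 350 = 1850. Balances: vacation=900, investment=1850
Event 9 (withdraw 300 from investment): investment: 1850 - 300 = 1550. Balances: vacation=900, investment=1550
Event 10 (withdraw 250 from vacation): vacation: 900 - 250 = 650. Balances: vacation=650, investment=1550

Final balance of vacation: 650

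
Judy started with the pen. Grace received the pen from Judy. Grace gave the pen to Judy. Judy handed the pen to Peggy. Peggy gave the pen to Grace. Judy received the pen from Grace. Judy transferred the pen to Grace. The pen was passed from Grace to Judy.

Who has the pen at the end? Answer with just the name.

Answer: Judy

Derivation:
Tracking the pen through each event:
Start: Judy has the pen.
After event 1: Grace has the pen.
After event 2: Judy has the pen.
After event 3: Peggy has the pen.
After event 4: Grace has the pen.
After event 5: Judy has the pen.
After event 6: Grace has the pen.
After event 7: Judy has the pen.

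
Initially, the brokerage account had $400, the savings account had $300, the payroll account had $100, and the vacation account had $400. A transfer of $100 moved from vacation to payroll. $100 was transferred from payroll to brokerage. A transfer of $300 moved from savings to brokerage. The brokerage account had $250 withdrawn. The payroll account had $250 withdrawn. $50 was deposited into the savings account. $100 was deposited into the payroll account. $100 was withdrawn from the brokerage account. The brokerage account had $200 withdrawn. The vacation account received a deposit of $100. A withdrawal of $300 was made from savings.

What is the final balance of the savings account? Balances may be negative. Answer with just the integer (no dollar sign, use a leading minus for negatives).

Tracking account balances step by step:
Start: brokerage=400, savings=300, payroll=100, vacation=400
Event 1 (transfer 100 vacation -> payroll): vacation: 400 - 100 = 300, payroll: 100 + 100 = 200. Balances: brokerage=400, savings=300, payroll=200, vacation=300
Event 2 (transfer 100 payroll -> brokerage): payroll: 200 - 100 = 100, brokerage: 400 + 100 = 500. Balances: brokerage=500, savings=300, payroll=100, vacation=300
Event 3 (transfer 300 savings -> brokerage): savings: 300 - 300 = 0, brokerage: 500 + 300 = 800. Balances: brokerage=800, savings=0, payroll=100, vacation=300
Event 4 (withdraw 250 from brokerage): brokerage: 800 - 250 = 550. Balances: brokerage=550, savings=0, payroll=100, vacation=300
Event 5 (withdraw 250 from payroll): payroll: 100 - 250 = -150. Balances: brokerage=550, savings=0, payroll=-150, vacation=300
Event 6 (deposit 50 to savings): savings: 0 + 50 = 50. Balances: brokerage=550, savings=50, payroll=-150, vacation=300
Event 7 (deposit 100 to payroll): payroll: -150 + 100 = -50. Balances: brokerage=550, savings=50, payroll=-50, vacation=300
Event 8 (withdraw 100 from brokerage): brokerage: 550 - 100 = 450. Balances: brokerage=450, savings=50, payroll=-50, vacation=300
Event 9 (withdraw 200 from brokerage): brokerage: 450 - 200 = 250. Balances: brokerage=250, savings=50, payroll=-50, vacation=300
Event 10 (deposit 100 to vacation): vacation: 300 + 100 = 400. Balances: brokerage=250, savings=50, payroll=-50, vacation=400
Event 11 (withdraw 300 from savings): savings: 50 - 300 = -250. Balances: brokerage=250, savings=-250, payroll=-50, vacation=400

Final balance of savings: -250

Answer: -250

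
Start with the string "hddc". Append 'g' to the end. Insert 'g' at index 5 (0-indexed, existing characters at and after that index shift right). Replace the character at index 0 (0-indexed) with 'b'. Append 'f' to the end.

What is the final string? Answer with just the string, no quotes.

Answer: bddcggf

Derivation:
Applying each edit step by step:
Start: "hddc"
Op 1 (append 'g'): "hddc" -> "hddcg"
Op 2 (insert 'g' at idx 5): "hddcg" -> "hddcgg"
Op 3 (replace idx 0: 'h' -> 'b'): "hddcgg" -> "bddcgg"
Op 4 (append 'f'): "bddcgg" -> "bddcggf"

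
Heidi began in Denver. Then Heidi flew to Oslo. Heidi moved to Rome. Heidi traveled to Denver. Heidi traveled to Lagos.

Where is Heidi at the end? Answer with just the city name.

Tracking Heidi's location:
Start: Heidi is in Denver.
After move 1: Denver -> Oslo. Heidi is in Oslo.
After move 2: Oslo -> Rome. Heidi is in Rome.
After move 3: Rome -> Denver. Heidi is in Denver.
After move 4: Denver -> Lagos. Heidi is in Lagos.

Answer: Lagos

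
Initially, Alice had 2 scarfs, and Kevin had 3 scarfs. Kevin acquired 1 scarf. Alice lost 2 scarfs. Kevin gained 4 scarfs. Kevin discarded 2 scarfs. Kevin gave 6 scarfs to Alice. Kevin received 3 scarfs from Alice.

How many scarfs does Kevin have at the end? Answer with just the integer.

Tracking counts step by step:
Start: Alice=2, Kevin=3
Event 1 (Kevin +1): Kevin: 3 -> 4. State: Alice=2, Kevin=4
Event 2 (Alice -2): Alice: 2 -> 0. State: Alice=0, Kevin=4
Event 3 (Kevin +4): Kevin: 4 -> 8. State: Alice=0, Kevin=8
Event 4 (Kevin -2): Kevin: 8 -> 6. State: Alice=0, Kevin=6
Event 5 (Kevin -> Alice, 6): Kevin: 6 -> 0, Alice: 0 -> 6. State: Alice=6, Kevin=0
Event 6 (Alice -> Kevin, 3): Alice: 6 -> 3, Kevin: 0 -> 3. State: Alice=3, Kevin=3

Kevin's final count: 3

Answer: 3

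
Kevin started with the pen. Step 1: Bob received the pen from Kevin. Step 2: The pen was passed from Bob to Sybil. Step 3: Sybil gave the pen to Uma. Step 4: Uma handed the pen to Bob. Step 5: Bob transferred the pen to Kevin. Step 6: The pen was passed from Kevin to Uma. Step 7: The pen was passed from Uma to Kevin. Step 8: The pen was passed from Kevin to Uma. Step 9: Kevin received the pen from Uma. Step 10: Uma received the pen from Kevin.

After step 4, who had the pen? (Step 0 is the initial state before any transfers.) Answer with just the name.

Answer: Bob

Derivation:
Tracking the pen holder through step 4:
After step 0 (start): Kevin
After step 1: Bob
After step 2: Sybil
After step 3: Uma
After step 4: Bob

At step 4, the holder is Bob.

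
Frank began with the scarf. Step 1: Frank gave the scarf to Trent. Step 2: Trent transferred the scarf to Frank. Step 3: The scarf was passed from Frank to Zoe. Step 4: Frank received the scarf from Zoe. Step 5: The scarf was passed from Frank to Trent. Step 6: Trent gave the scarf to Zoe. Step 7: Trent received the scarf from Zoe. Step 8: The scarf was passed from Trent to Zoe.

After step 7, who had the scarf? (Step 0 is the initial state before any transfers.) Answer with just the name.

Answer: Trent

Derivation:
Tracking the scarf holder through step 7:
After step 0 (start): Frank
After step 1: Trent
After step 2: Frank
After step 3: Zoe
After step 4: Frank
After step 5: Trent
After step 6: Zoe
After step 7: Trent

At step 7, the holder is Trent.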